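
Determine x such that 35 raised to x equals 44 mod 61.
7

Baby-step giant-step with step n = ⌈√61⌉ = 8.
Baby steps 35^j mod 61 (j:value) for j=0..7: 0:1, 1:35, 2:5, 3:53, 4:25, 5:21, 6:3, 7:44.
h = 44 is already in the table at j=7, so x = 7.
Check: 35^7 ≡ 44 (mod 61).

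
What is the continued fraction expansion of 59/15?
[3; 1, 14]

Euclidean algorithm steps:
59 = 3 × 15 + 14
15 = 1 × 14 + 1
14 = 14 × 1 + 0
Continued fraction: [3; 1, 14]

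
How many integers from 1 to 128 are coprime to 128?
64

128 = 2^7
φ(n) = n × ∏(1 - 1/p) for each prime p dividing n
φ(128) = 128 × (1 - 1/2) = 64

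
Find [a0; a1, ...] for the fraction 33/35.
[0; 1, 16, 2]

Euclidean algorithm steps:
33 = 0 × 35 + 33
35 = 1 × 33 + 2
33 = 16 × 2 + 1
2 = 2 × 1 + 0
Continued fraction: [0; 1, 16, 2]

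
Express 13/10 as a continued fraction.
[1; 3, 3]

Euclidean algorithm steps:
13 = 1 × 10 + 3
10 = 3 × 3 + 1
3 = 3 × 1 + 0
Continued fraction: [1; 3, 3]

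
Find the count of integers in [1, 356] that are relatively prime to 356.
176

356 = 2^2 × 89
φ(n) = n × ∏(1 - 1/p) for each prime p dividing n
φ(356) = 356 × (1 - 1/2) × (1 - 1/89) = 176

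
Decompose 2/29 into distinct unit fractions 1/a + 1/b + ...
1/15 + 1/435

Greedy algorithm:
2/29: ceiling(29/2) = 15, use 1/15
1/435: ceiling(435/1) = 435, use 1/435
Result: 2/29 = 1/15 + 1/435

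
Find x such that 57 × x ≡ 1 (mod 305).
198

gcd(57, 305) = 1, so the inverse exists.
Extended Euclidean algorithm on (305, 57):
305 = 5 × 57 + 20  ⟹  20 = (1)·305 + (-5)·57
57 = 2 × 20 + 17  ⟹  17 = (-2)·305 + (11)·57
20 = 1 × 17 + 3  ⟹  3 = (3)·305 + (-16)·57
17 = 5 × 3 + 2  ⟹  2 = (-17)·305 + (91)·57
3 = 1 × 2 + 1  ⟹  1 = (20)·305 + (-107)·57
So (-107)·57 ≡ 1 (mod 305), i.e. 57^(-1) ≡ -107 ≡ 198 (mod 305).
Check: 57 × 198 = 11286 ≡ 1 (mod 305)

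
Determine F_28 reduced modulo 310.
61

Matrix identity: Q^n = [[F_(n+1), F_n], [F_n, F_(n-1)]] with Q = [[1,1],[1,0]].
n = 28 = 11100₂. Square-and-multiply, entries mod 310:
Q^1 = [[1,1],[1,0]]
Q^3 = (Q^1)²·Q = [[3,2],[2,1]]
Q^7 = (Q^3)²·Q = [[21,13],[13,8]]
Q^14 = (Q^7)² = [[300,67],[67,233]]
Q^28 = (Q^14)² = [[249,61],[61,188]]
F_28 mod 310 = Q^28[0][1] = 61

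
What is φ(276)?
88

276 = 2^2 × 3 × 23
φ(n) = n × ∏(1 - 1/p) for each prime p dividing n
φ(276) = 276 × (1 - 1/2) × (1 - 1/3) × (1 - 1/23) = 88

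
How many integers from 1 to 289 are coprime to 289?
272

289 = 17^2
φ(n) = n × ∏(1 - 1/p) for each prime p dividing n
φ(289) = 289 × (1 - 1/17) = 272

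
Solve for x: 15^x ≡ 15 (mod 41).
1

Baby-step giant-step with step n = ⌈√41⌉ = 7.
Baby steps 15^j mod 41 (j:value) for j=0..6: 0:1, 1:15, 2:20, 3:13, 4:31, 5:14, 6:5.
h = 15 is already in the table at j=1, so x = 1.
Check: 15^1 ≡ 15 (mod 41).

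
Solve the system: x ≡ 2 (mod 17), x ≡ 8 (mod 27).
359

Using Chinese Remainder Theorem:
M = 17 × 27 = 459
M1 = 27, M2 = 17
y1 = 27^(-1) mod 17 = 12
y2 = 17^(-1) mod 27 = 8
x = (2×27×12 + 8×17×8) mod 459 = 359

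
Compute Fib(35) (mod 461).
89

Matrix identity: Q^n = [[F_(n+1), F_n], [F_n, F_(n-1)]] with Q = [[1,1],[1,0]].
n = 35 = 100011₂. Square-and-multiply, entries mod 461:
Q^1 = [[1,1],[1,0]]
Q^2 = (Q^1)² = [[2,1],[1,1]]
Q^4 = (Q^2)² = [[5,3],[3,2]]
Q^8 = (Q^4)² = [[34,21],[21,13]]
Q^17 = (Q^8)²·Q = [[279,214],[214,65]]
Q^35 = (Q^17)²·Q = [[406,89],[89,317]]
F_35 mod 461 = Q^35[0][1] = 89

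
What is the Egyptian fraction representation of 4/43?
1/11 + 1/473

Greedy algorithm:
4/43: ceiling(43/4) = 11, use 1/11
1/473: ceiling(473/1) = 473, use 1/473
Result: 4/43 = 1/11 + 1/473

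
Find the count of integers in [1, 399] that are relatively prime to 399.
216

399 = 3 × 7 × 19
φ(n) = n × ∏(1 - 1/p) for each prime p dividing n
φ(399) = 399 × (1 - 1/3) × (1 - 1/7) × (1 - 1/19) = 216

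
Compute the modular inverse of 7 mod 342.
49

gcd(7, 342) = 1, so the inverse exists.
Extended Euclidean algorithm on (342, 7):
342 = 48 × 7 + 6  ⟹  6 = (1)·342 + (-48)·7
7 = 1 × 6 + 1  ⟹  1 = (-1)·342 + (49)·7
So (49)·7 ≡ 1 (mod 342), i.e. 7^(-1) ≡ 49 (mod 342).
Check: 7 × 49 = 343 ≡ 1 (mod 342)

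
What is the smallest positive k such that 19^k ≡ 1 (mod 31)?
15

31 is prime, so ord(19) divides φ(31) = 30.
Divisors of 30: 1, 2, 3, 5, 6, 10, 15, 30.
Repeated squaring: 19^1 ≡ 19, 19^2 ≡ 20, 19^4 ≡ 28, 19^8 ≡ 9, 19^16 ≡ 19 (mod 31).
Test 19^d mod 31 for each divisor d in increasing order:
19^1 ≡ 19
19^2 ≡ 20
19^3 = 19^2·19^1 ≡ 8
19^5 = 19^4·19^1 ≡ 5
19^6 = 19^4·19^2 ≡ 2
19^10 = 19^8·19^2 ≡ 25
19^15 = 19^8·19^4·19^2·19^1 ≡ 1  ← first divisor giving 1
The order is 15.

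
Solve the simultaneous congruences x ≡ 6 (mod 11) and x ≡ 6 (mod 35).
6

Using Chinese Remainder Theorem:
M = 11 × 35 = 385
M1 = 35, M2 = 11
y1 = 35^(-1) mod 11 = 6
y2 = 11^(-1) mod 35 = 16
x = (6×35×6 + 6×11×16) mod 385 = 6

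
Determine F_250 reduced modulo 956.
383

Matrix identity: Q^n = [[F_(n+1), F_n], [F_n, F_(n-1)]] with Q = [[1,1],[1,0]].
n = 250 = 11111010₂. Square-and-multiply, entries mod 956:
Q^1 = [[1,1],[1,0]]
Q^3 = (Q^1)²·Q = [[3,2],[2,1]]
Q^7 = (Q^3)²·Q = [[21,13],[13,8]]
Q^15 = (Q^7)²·Q = [[31,610],[610,377]]
Q^31 = (Q^15)²·Q = [[541,221],[221,320]]
Q^62 = (Q^31)² = [[230,37],[37,193]]
Q^125 = (Q^62)²·Q = [[132,733],[733,355]]
Q^250 = (Q^125)² = [[233,383],[383,806]]
F_250 mod 956 = Q^250[0][1] = 383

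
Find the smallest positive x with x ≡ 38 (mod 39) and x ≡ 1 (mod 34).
545

Using Chinese Remainder Theorem:
M = 39 × 34 = 1326
M1 = 34, M2 = 39
y1 = 34^(-1) mod 39 = 31
y2 = 39^(-1) mod 34 = 7
x = (38×34×31 + 1×39×7) mod 1326 = 545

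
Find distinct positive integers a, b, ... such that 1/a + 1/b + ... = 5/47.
1/10 + 1/157 + 1/73790

Greedy algorithm:
5/47: ceiling(47/5) = 10, use 1/10
3/470: ceiling(470/3) = 157, use 1/157
1/73790: ceiling(73790/1) = 73790, use 1/73790
Result: 5/47 = 1/10 + 1/157 + 1/73790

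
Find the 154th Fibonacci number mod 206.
139

Matrix identity: Q^n = [[F_(n+1), F_n], [F_n, F_(n-1)]] with Q = [[1,1],[1,0]].
n = 154 = 10011010₂. Square-and-multiply, entries mod 206:
Q^1 = [[1,1],[1,0]]
Q^2 = (Q^1)² = [[2,1],[1,1]]
Q^4 = (Q^2)² = [[5,3],[3,2]]
Q^9 = (Q^4)²·Q = [[55,34],[34,21]]
Q^19 = (Q^9)²·Q = [[173,61],[61,112]]
Q^38 = (Q^19)² = [[72,81],[81,197]]
Q^77 = (Q^38)²·Q = [[162,3],[3,159]]
Q^154 = (Q^77)² = [[91,139],[139,158]]
F_154 mod 206 = Q^154[0][1] = 139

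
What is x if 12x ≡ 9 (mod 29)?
x ≡ 8 (mod 29)

gcd(12, 29) = 1, which divides 9, so solutions exist.
Find 12^(-1) mod 29 by the extended Euclidean algorithm:
29 = 2 × 12 + 5  ⟹  5 = (1)·29 + (-2)·12
12 = 2 × 5 + 2  ⟹  2 = (-2)·29 + (5)·12
5 = 2 × 2 + 1  ⟹  1 = (5)·29 + (-12)·12
So (-12)·12 ≡ 1 (mod 29), i.e. 12^(-1) ≡ -12 ≡ 17 (mod 29).
x ≡ 17 × 9 = 153 ≡ 8 (mod 29).
Check: 12 × 8 = 96 ≡ 9 (mod 29).
Unique solution: x ≡ 8 (mod 29)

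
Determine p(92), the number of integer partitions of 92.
72533807

p(n) counts ways to write n as a sum of positive integers (order ignored).
Euler's pentagonal recurrence: p(k) = p(k-1) + p(k-2) - p(k-5) - p(k-7) + p(k-12) + p(k-15) - ... (offsets j(3j∓1)/2, signs ++--, p(0)=1, p(<0)=0).
DP table for k = 0..91: p(0)=1, p(1)=1, p(2)=2, p(3)=3, p(4)=5, p(5)=7, p(6)=11, p(7)=15, p(8)=22, p(9)=30, p(10)=42, p(11)=56, p(12)=77, p(13)=101, p(14)=135, p(15)=176, p(16)=231, p(17)=297, p(18)=385, p(19)=490, p(20)=627, p(21)=792, p(22)=1002, p(23)=1255, p(24)=1575, p(25)=1958, p(26)=2436, p(27)=3010, p(28)=3718, p(29)=4565, p(30)=5604, p(31)=6842, p(32)=8349, p(33)=10143, p(34)=12310, p(35)=14883, p(36)=17977, p(37)=21637, p(38)=26015, p(39)=31185, p(40)=37338, p(41)=44583, p(42)=53174, p(43)=63261, p(44)=75175, p(45)=89134, p(46)=105558, p(47)=124754, p(48)=147273, p(49)=173525, p(50)=204226, p(51)=239943, p(52)=281589, p(53)=329931, p(54)=386155, p(55)=451276, p(56)=526823, p(57)=614154, p(58)=715220, p(59)=831820, p(60)=966467, p(61)=1121505, p(62)=1300156, p(63)=1505499, p(64)=1741630, p(65)=2012558, p(66)=2323520, p(67)=2679689, p(68)=3087735, p(69)=3554345, p(70)=4087968, p(71)=4697205, p(72)=5392783, p(73)=6185689, p(74)=7089500, p(75)=8118264, p(76)=9289091, p(77)=10619863, p(78)=12132164, p(79)=13848650, p(80)=15796476, p(81)=18004327, p(82)=20506255, p(83)=23338469, p(84)=26543660, p(85)=30167357, p(86)=34262962, p(87)=38887673, p(88)=44108109, p(89)=49995925, p(90)=56634173, p(91)=64112359.
Final step: p(92) = p(91) + p(90) - p(87) - p(85) + p(80) + p(77) - p(70) - p(66) + p(57) + p(52) - p(41) - p(35) + p(22) + p(15) - p(0)
= 64112359 + 56634173 - 38887673 - 30167357 + 15796476 + 10619863 - 4087968 - 2323520 + 614154 + 281589 - 44583 - 14883 + 1002 + 176 - 1
= 72533807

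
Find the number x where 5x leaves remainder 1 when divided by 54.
11

gcd(5, 54) = 1, so the inverse exists.
Extended Euclidean algorithm on (54, 5):
54 = 10 × 5 + 4  ⟹  4 = (1)·54 + (-10)·5
5 = 1 × 4 + 1  ⟹  1 = (-1)·54 + (11)·5
So (11)·5 ≡ 1 (mod 54), i.e. 5^(-1) ≡ 11 (mod 54).
Check: 5 × 11 = 55 ≡ 1 (mod 54)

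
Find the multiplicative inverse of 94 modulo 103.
80

gcd(94, 103) = 1, so the inverse exists.
Extended Euclidean algorithm on (103, 94):
103 = 1 × 94 + 9  ⟹  9 = (1)·103 + (-1)·94
94 = 10 × 9 + 4  ⟹  4 = (-10)·103 + (11)·94
9 = 2 × 4 + 1  ⟹  1 = (21)·103 + (-23)·94
So (-23)·94 ≡ 1 (mod 103), i.e. 94^(-1) ≡ -23 ≡ 80 (mod 103).
Check: 94 × 80 = 7520 ≡ 1 (mod 103)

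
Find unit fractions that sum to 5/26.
1/6 + 1/39

Greedy algorithm:
5/26: ceiling(26/5) = 6, use 1/6
1/39: ceiling(39/1) = 39, use 1/39
Result: 5/26 = 1/6 + 1/39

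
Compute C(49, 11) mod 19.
1

Using Lucas' theorem:
Write n=49 and k=11 in base 19:
n in base 19: [2, 11]
k in base 19: [0, 11]
C(49,11) mod 19 = ∏ C(n_i, k_i) mod 19
Digit binomials (mod 19): C(2,0) = 1; C(11,11) = 1
Product: 1 × 1 = 1 ≡ 1 (mod 19)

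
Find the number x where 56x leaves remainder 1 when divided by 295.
216

gcd(56, 295) = 1, so the inverse exists.
Extended Euclidean algorithm on (295, 56):
295 = 5 × 56 + 15  ⟹  15 = (1)·295 + (-5)·56
56 = 3 × 15 + 11  ⟹  11 = (-3)·295 + (16)·56
15 = 1 × 11 + 4  ⟹  4 = (4)·295 + (-21)·56
11 = 2 × 4 + 3  ⟹  3 = (-11)·295 + (58)·56
4 = 1 × 3 + 1  ⟹  1 = (15)·295 + (-79)·56
So (-79)·56 ≡ 1 (mod 295), i.e. 56^(-1) ≡ -79 ≡ 216 (mod 295).
Check: 56 × 216 = 12096 ≡ 1 (mod 295)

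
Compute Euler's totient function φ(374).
160

374 = 2 × 11 × 17
φ(n) = n × ∏(1 - 1/p) for each prime p dividing n
φ(374) = 374 × (1 - 1/2) × (1 - 1/11) × (1 - 1/17) = 160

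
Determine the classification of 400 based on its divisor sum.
abundant

Proper divisors of 400: sum = 1 + 2 + 4 + 5 + 8 + 10 + 16 + 20 + 25 + 40 + 50 + 80 + 100 + 200 = 561
Since 561 > 400, 400 is abundant.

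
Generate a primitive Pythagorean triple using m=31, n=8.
(897, 496, 1025)

Euclid's formula: a = m² - n², b = 2mn, c = m² + n²
m = 31, n = 8
a = 31² - 8² = 961 - 64 = 897
b = 2 × 31 × 8 = 496
c = 31² + 8² = 961 + 64 = 1025
Verification: 897² + 496² = 804609 + 246016 = 1050625 = 1025² ✓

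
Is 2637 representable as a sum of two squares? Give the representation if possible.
6² + 51² (a=6, b=51)

Factorization: 2637 = 3^2 × 293
By Fermat: n is sum of two squares iff every prime p ≡ 3 (mod 4) appears to even power.
All primes ≡ 3 (mod 4) appear to even power.
Search a = 0, 1, 2, … for 2637 - a² a perfect square: first hit at a = 6: 2637 - 36 = 2601 = 51².
2637 = 6² + 51² = 36 + 2601 ✓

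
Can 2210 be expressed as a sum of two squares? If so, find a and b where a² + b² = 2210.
1² + 47² (a=1, b=47)

Factorization: 2210 = 2 × 5 × 13 × 17
By Fermat: n is sum of two squares iff every prime p ≡ 3 (mod 4) appears to even power.
All primes ≡ 3 (mod 4) appear to even power.
Search a = 0, 1, 2, … for 2210 - a² a perfect square: first hit at a = 1: 2210 - 1 = 2209 = 47².
2210 = 1² + 47² = 1 + 2209 ✓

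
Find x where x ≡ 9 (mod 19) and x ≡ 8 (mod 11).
85

Using Chinese Remainder Theorem:
M = 19 × 11 = 209
M1 = 11, M2 = 19
y1 = 11^(-1) mod 19 = 7
y2 = 19^(-1) mod 11 = 7
x = (9×11×7 + 8×19×7) mod 209 = 85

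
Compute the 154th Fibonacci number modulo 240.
7

Matrix identity: Q^n = [[F_(n+1), F_n], [F_n, F_(n-1)]] with Q = [[1,1],[1,0]].
n = 154 = 10011010₂. Square-and-multiply, entries mod 240:
Q^1 = [[1,1],[1,0]]
Q^2 = (Q^1)² = [[2,1],[1,1]]
Q^4 = (Q^2)² = [[5,3],[3,2]]
Q^9 = (Q^4)²·Q = [[55,34],[34,21]]
Q^19 = (Q^9)²·Q = [[45,101],[101,184]]
Q^38 = (Q^19)² = [[226,89],[89,137]]
Q^77 = (Q^38)²·Q = [[104,197],[197,147]]
Q^154 = (Q^77)² = [[185,7],[7,178]]
F_154 mod 240 = Q^154[0][1] = 7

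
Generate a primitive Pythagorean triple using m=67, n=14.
(4293, 1876, 4685)

Euclid's formula: a = m² - n², b = 2mn, c = m² + n²
m = 67, n = 14
a = 67² - 14² = 4489 - 196 = 4293
b = 2 × 67 × 14 = 1876
c = 67² + 14² = 4489 + 196 = 4685
Verification: 4293² + 1876² = 18429849 + 3519376 = 21949225 = 4685² ✓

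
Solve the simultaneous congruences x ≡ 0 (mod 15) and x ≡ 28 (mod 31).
90

Using Chinese Remainder Theorem:
M = 15 × 31 = 465
M1 = 31, M2 = 15
y1 = 31^(-1) mod 15 = 1
y2 = 15^(-1) mod 31 = 29
x = (0×31×1 + 28×15×29) mod 465 = 90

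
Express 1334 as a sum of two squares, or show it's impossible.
Not possible

Factorization: 1334 = 2 × 23 × 29
By Fermat: n is sum of two squares iff every prime p ≡ 3 (mod 4) appears to even power.
Prime(s) ≡ 3 (mod 4) with odd exponent: [(23, 1)]
Therefore 1334 cannot be expressed as a² + b².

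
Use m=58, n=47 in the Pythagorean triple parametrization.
(1155, 5452, 5573)

Euclid's formula: a = m² - n², b = 2mn, c = m² + n²
m = 58, n = 47
a = 58² - 47² = 3364 - 2209 = 1155
b = 2 × 58 × 47 = 5452
c = 58² + 47² = 3364 + 2209 = 5573
Verification: 1155² + 5452² = 1334025 + 29724304 = 31058329 = 5573² ✓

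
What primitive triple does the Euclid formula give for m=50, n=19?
(2139, 1900, 2861)

Euclid's formula: a = m² - n², b = 2mn, c = m² + n²
m = 50, n = 19
a = 50² - 19² = 2500 - 361 = 2139
b = 2 × 50 × 19 = 1900
c = 50² + 19² = 2500 + 361 = 2861
Verification: 2139² + 1900² = 4575321 + 3610000 = 8185321 = 2861² ✓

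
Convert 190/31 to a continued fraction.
[6; 7, 1, 3]

Euclidean algorithm steps:
190 = 6 × 31 + 4
31 = 7 × 4 + 3
4 = 1 × 3 + 1
3 = 3 × 1 + 0
Continued fraction: [6; 7, 1, 3]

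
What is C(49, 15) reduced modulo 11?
9

Using Lucas' theorem:
Write n=49 and k=15 in base 11:
n in base 11: [4, 5]
k in base 11: [1, 4]
C(49,15) mod 11 = ∏ C(n_i, k_i) mod 11
Digit binomials (mod 11): C(4,1) = 4; C(5,4) = 5
Product: 4 × 5 = 20 ≡ 9 (mod 11)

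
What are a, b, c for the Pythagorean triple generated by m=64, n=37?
(2727, 4736, 5465)

Euclid's formula: a = m² - n², b = 2mn, c = m² + n²
m = 64, n = 37
a = 64² - 37² = 4096 - 1369 = 2727
b = 2 × 64 × 37 = 4736
c = 64² + 37² = 4096 + 1369 = 5465
Verification: 2727² + 4736² = 7436529 + 22429696 = 29866225 = 5465² ✓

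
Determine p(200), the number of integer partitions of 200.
3972999029388

p(n) counts ways to write n as a sum of positive integers (order ignored).
Euler's pentagonal recurrence: p(k) = p(k-1) + p(k-2) - p(k-5) - p(k-7) + p(k-12) + p(k-15) - ... (offsets j(3j∓1)/2, signs ++--, p(0)=1, p(<0)=0).
DP table for k = 0..199: p(0)=1, p(1)=1, p(2)=2, p(3)=3, p(4)=5, p(5)=7, p(6)=11, p(7)=15, p(8)=22, p(9)=30, p(10)=42, p(11)=56, p(12)=77, p(13)=101, p(14)=135, p(15)=176, p(16)=231, p(17)=297, p(18)=385, p(19)=490, p(20)=627, p(21)=792, p(22)=1002, p(23)=1255, p(24)=1575, p(25)=1958, p(26)=2436, p(27)=3010, p(28)=3718, p(29)=4565, p(30)=5604, p(31)=6842, p(32)=8349, p(33)=10143, p(34)=12310, p(35)=14883, p(36)=17977, p(37)=21637, p(38)=26015, p(39)=31185, p(40)=37338, p(41)=44583, p(42)=53174, p(43)=63261, p(44)=75175, p(45)=89134, p(46)=105558, p(47)=124754, p(48)=147273, p(49)=173525, p(50)=204226, p(51)=239943, p(52)=281589, p(53)=329931, p(54)=386155, p(55)=451276, p(56)=526823, p(57)=614154, p(58)=715220, p(59)=831820, p(60)=966467, p(61)=1121505, p(62)=1300156, p(63)=1505499, p(64)=1741630, p(65)=2012558, p(66)=2323520, p(67)=2679689, p(68)=3087735, p(69)=3554345, p(70)=4087968, p(71)=4697205, p(72)=5392783, p(73)=6185689, p(74)=7089500, p(75)=8118264, p(76)=9289091, p(77)=10619863, p(78)=12132164, p(79)=13848650, p(80)=15796476, p(81)=18004327, p(82)=20506255, p(83)=23338469, p(84)=26543660, p(85)=30167357, p(86)=34262962, p(87)=38887673, p(88)=44108109, p(89)=49995925, p(90)=56634173, p(91)=64112359, p(92)=72533807, p(93)=82010177, p(94)=92669720, p(95)=104651419, p(96)=118114304, p(97)=133230930, p(98)=150198136, p(99)=169229875, p(100)=190569292, p(101)=214481126, p(102)=241265379, p(103)=271248950, p(104)=304801365, p(105)=342325709, p(106)=384276336, p(107)=431149389, p(108)=483502844, p(109)=541946240, p(110)=607163746, p(111)=679903203, p(112)=761002156, p(113)=851376628, p(114)=952050665, p(115)=1064144451, p(116)=1188908248, p(117)=1327710076, p(118)=1482074143, p(119)=1653668665, p(120)=1844349560, p(121)=2056148051, p(122)=2291320912, p(123)=2552338241, p(124)=2841940500, p(125)=3163127352, p(126)=3519222692, p(127)=3913864295, p(128)=4351078600, p(129)=4835271870, p(130)=5371315400, p(131)=5964539504, p(132)=6620830889, p(133)=7346629512, p(134)=8149040695, p(135)=9035836076, p(136)=10015581680, p(137)=11097645016, p(138)=12292341831, p(139)=13610949895, p(140)=15065878135, p(141)=16670689208, p(142)=18440293320, p(143)=20390982757, p(144)=22540654445, p(145)=24908858009, p(146)=27517052599, p(147)=30388671978, p(148)=33549419497, p(149)=37027355200, p(150)=40853235313, p(151)=45060624582, p(152)=49686288421, p(153)=54770336324, p(154)=60356673280, p(155)=66493182097, p(156)=73232243759, p(157)=80630964769, p(158)=88751778802, p(159)=97662728555, p(160)=107438159466, p(161)=118159068427, p(162)=129913904637, p(163)=142798995930, p(164)=156919475295, p(165)=172389800255, p(166)=189334822579, p(167)=207890420102, p(168)=228204732751, p(169)=250438925115, p(170)=274768617130, p(171)=301384802048, p(172)=330495499613, p(173)=362326859895, p(174)=397125074750, p(175)=435157697830, p(176)=476715857290, p(177)=522115831195, p(178)=571701605655, p(179)=625846753120, p(180)=684957390936, p(181)=749474411781, p(182)=819876908323, p(183)=896684817527, p(184)=980462880430, p(185)=1071823774337, p(186)=1171432692373, p(187)=1280011042268, p(188)=1398341745571, p(189)=1527273599625, p(190)=1667727404093, p(191)=1820701100652, p(192)=1987276856363, p(193)=2168627105469, p(194)=2366022741845, p(195)=2580840212973, p(196)=2814570987591, p(197)=3068829878530, p(198)=3345365983698, p(199)=3646072432125.
Final step: p(200) = p(199) + p(198) - p(195) - p(193) + p(188) + p(185) - p(178) - p(174) + p(165) + p(160) - p(149) - p(143) + p(130) + p(123) - p(108) - p(100) + p(83) + p(74) - p(55) - p(45) + p(24) + p(13)
= 3646072432125 + 3345365983698 - 2580840212973 - 2168627105469 + 1398341745571 + 1071823774337 - 571701605655 - 397125074750 + 172389800255 + 107438159466 - 37027355200 - 20390982757 + 5371315400 + 2552338241 - 483502844 - 190569292 + 23338469 + 7089500 - 451276 - 89134 + 1575 + 101
= 3972999029388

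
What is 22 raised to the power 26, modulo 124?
76

Repeated squaring. Binary of 26 = 11010.
22^1 ≡ 22 (mod 124); 22^2 ≡ 112 (mod 124); 22^4 ≡ 20 (mod 124); 22^8 ≡ 28 (mod 124); 22^16 ≡ 40 (mod 124)
22^26 = 22^2 × 22^8 × 22^16 ≡ 76 (mod 124)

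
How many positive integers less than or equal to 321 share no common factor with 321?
212

321 = 3 × 107
φ(n) = n × ∏(1 - 1/p) for each prime p dividing n
φ(321) = 321 × (1 - 1/3) × (1 - 1/107) = 212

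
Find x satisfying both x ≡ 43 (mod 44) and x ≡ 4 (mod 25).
879

Using Chinese Remainder Theorem:
M = 44 × 25 = 1100
M1 = 25, M2 = 44
y1 = 25^(-1) mod 44 = 37
y2 = 44^(-1) mod 25 = 4
x = (43×25×37 + 4×44×4) mod 1100 = 879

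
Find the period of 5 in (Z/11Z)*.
5

11 is prime, so ord(5) divides φ(11) = 10.
Divisors of 10: 1, 2, 5, 10.
Repeated squaring: 5^1 ≡ 5, 5^2 ≡ 3, 5^4 ≡ 9, 5^8 ≡ 4 (mod 11).
Test 5^d mod 11 for each divisor d in increasing order:
5^1 ≡ 5
5^2 ≡ 3
5^5 = 5^4·5^1 ≡ 1  ← first divisor giving 1
The order is 5.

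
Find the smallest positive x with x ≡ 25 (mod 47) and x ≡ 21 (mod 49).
119

Using Chinese Remainder Theorem:
M = 47 × 49 = 2303
M1 = 49, M2 = 47
y1 = 49^(-1) mod 47 = 24
y2 = 47^(-1) mod 49 = 24
x = (25×49×24 + 21×47×24) mod 2303 = 119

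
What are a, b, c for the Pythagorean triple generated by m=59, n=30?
(2581, 3540, 4381)

Euclid's formula: a = m² - n², b = 2mn, c = m² + n²
m = 59, n = 30
a = 59² - 30² = 3481 - 900 = 2581
b = 2 × 59 × 30 = 3540
c = 59² + 30² = 3481 + 900 = 4381
Verification: 2581² + 3540² = 6661561 + 12531600 = 19193161 = 4381² ✓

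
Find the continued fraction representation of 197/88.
[2; 4, 5, 4]

Euclidean algorithm steps:
197 = 2 × 88 + 21
88 = 4 × 21 + 4
21 = 5 × 4 + 1
4 = 4 × 1 + 0
Continued fraction: [2; 4, 5, 4]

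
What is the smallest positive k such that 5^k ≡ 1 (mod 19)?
9

19 is prime, so ord(5) divides φ(19) = 18.
Divisors of 18: 1, 2, 3, 6, 9, 18.
Repeated squaring: 5^1 ≡ 5, 5^2 ≡ 6, 5^4 ≡ 17, 5^8 ≡ 4, 5^16 ≡ 16 (mod 19).
Test 5^d mod 19 for each divisor d in increasing order:
5^1 ≡ 5
5^2 ≡ 6
5^3 = 5^2·5^1 ≡ 11
5^6 = 5^4·5^2 ≡ 7
5^9 = 5^8·5^1 ≡ 1  ← first divisor giving 1
The order is 9.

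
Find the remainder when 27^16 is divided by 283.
151

Repeated squaring. Binary of 16 = 10000.
27^1 ≡ 27 (mod 283); 27^2 ≡ 163 (mod 283); 27^4 ≡ 250 (mod 283); 27^8 ≡ 240 (mod 283); 27^16 ≡ 151 (mod 283)
27^16 = 27^16 ≡ 151 (mod 283)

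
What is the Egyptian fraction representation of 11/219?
1/20 + 1/4380

Greedy algorithm:
11/219: ceiling(219/11) = 20, use 1/20
1/4380: ceiling(4380/1) = 4380, use 1/4380
Result: 11/219 = 1/20 + 1/4380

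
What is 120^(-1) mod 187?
120

gcd(120, 187) = 1, so the inverse exists.
Extended Euclidean algorithm on (187, 120):
187 = 1 × 120 + 67  ⟹  67 = (1)·187 + (-1)·120
120 = 1 × 67 + 53  ⟹  53 = (-1)·187 + (2)·120
67 = 1 × 53 + 14  ⟹  14 = (2)·187 + (-3)·120
53 = 3 × 14 + 11  ⟹  11 = (-7)·187 + (11)·120
14 = 1 × 11 + 3  ⟹  3 = (9)·187 + (-14)·120
11 = 3 × 3 + 2  ⟹  2 = (-34)·187 + (53)·120
3 = 1 × 2 + 1  ⟹  1 = (43)·187 + (-67)·120
So (-67)·120 ≡ 1 (mod 187), i.e. 120^(-1) ≡ -67 ≡ 120 (mod 187).
Check: 120 × 120 = 14400 ≡ 1 (mod 187)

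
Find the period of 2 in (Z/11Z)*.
10

11 is prime, so ord(2) divides φ(11) = 10.
Divisors of 10: 1, 2, 5, 10.
Repeated squaring: 2^1 ≡ 2, 2^2 ≡ 4, 2^4 ≡ 5, 2^8 ≡ 3 (mod 11).
Test 2^d mod 11 for each divisor d in increasing order:
2^1 ≡ 2
2^2 ≡ 4
2^5 = 2^4·2^1 ≡ 10
2^10 = 2^8·2^2 ≡ 1  ← first divisor giving 1
The order is 10.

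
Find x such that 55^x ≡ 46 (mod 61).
34

Baby-step giant-step with step n = ⌈√61⌉ = 8.
Baby steps 55^j mod 61 (j:value) for j=0..7: 0:1, 1:55, 2:36, 3:28, 4:15, 5:32, 6:52, 7:54.
Giant-step multiplier: 55^(-8) ≡ 55^(60-8) = 55^52 ≡ 16 (mod 61).
Giant steps γ_i = 46·16^i mod 61: γ_0=46, γ_1=4, γ_2=3, γ_3=48, γ_4=36 (in table at j=2).
x = i·n + j = 4·8 + 2 = 34.
Check: 55^34 ≡ 46 (mod 61).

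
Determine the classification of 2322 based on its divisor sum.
abundant

Proper divisors of 2322: sum = 1 + 2 + 3 + 6 + 9 + 18 + 27 + 43 + 54 + 86 + 129 + 258 + 387 + 774 + 1161 = 2958
Since 2958 > 2322, 2322 is abundant.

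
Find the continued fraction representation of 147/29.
[5; 14, 2]

Euclidean algorithm steps:
147 = 5 × 29 + 2
29 = 14 × 2 + 1
2 = 2 × 1 + 0
Continued fraction: [5; 14, 2]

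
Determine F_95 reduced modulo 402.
361

Matrix identity: Q^n = [[F_(n+1), F_n], [F_n, F_(n-1)]] with Q = [[1,1],[1,0]].
n = 95 = 1011111₂. Square-and-multiply, entries mod 402:
Q^1 = [[1,1],[1,0]]
Q^2 = (Q^1)² = [[2,1],[1,1]]
Q^5 = (Q^2)²·Q = [[8,5],[5,3]]
Q^11 = (Q^5)²·Q = [[144,89],[89,55]]
Q^23 = (Q^11)²·Q = [[138,115],[115,23]]
Q^47 = (Q^23)²·Q = [[132,109],[109,23]]
Q^95 = (Q^47)²·Q = [[372,361],[361,11]]
F_95 mod 402 = Q^95[0][1] = 361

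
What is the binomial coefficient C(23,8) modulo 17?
0

Using Lucas' theorem:
Write n=23 and k=8 in base 17:
n in base 17: [1, 6]
k in base 17: [0, 8]
C(23,8) mod 17 = ∏ C(n_i, k_i) mod 17
Digit binomials (mod 17): C(1,0) = 1; C(6,8) = 0 (k_i > n_i)
Product: 1 × 0 = 0 ≡ 0 (mod 17)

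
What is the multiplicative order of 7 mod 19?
3

19 is prime, so ord(7) divides φ(19) = 18.
Divisors of 18: 1, 2, 3, 6, 9, 18.
Repeated squaring: 7^1 ≡ 7, 7^2 ≡ 11, 7^4 ≡ 7, 7^8 ≡ 11, 7^16 ≡ 7 (mod 19).
Test 7^d mod 19 for each divisor d in increasing order:
7^1 ≡ 7
7^2 ≡ 11
7^3 = 7^2·7^1 ≡ 1  ← first divisor giving 1
The order is 3.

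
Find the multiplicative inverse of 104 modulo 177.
80

gcd(104, 177) = 1, so the inverse exists.
Extended Euclidean algorithm on (177, 104):
177 = 1 × 104 + 73  ⟹  73 = (1)·177 + (-1)·104
104 = 1 × 73 + 31  ⟹  31 = (-1)·177 + (2)·104
73 = 2 × 31 + 11  ⟹  11 = (3)·177 + (-5)·104
31 = 2 × 11 + 9  ⟹  9 = (-7)·177 + (12)·104
11 = 1 × 9 + 2  ⟹  2 = (10)·177 + (-17)·104
9 = 4 × 2 + 1  ⟹  1 = (-47)·177 + (80)·104
So (80)·104 ≡ 1 (mod 177), i.e. 104^(-1) ≡ 80 (mod 177).
Check: 104 × 80 = 8320 ≡ 1 (mod 177)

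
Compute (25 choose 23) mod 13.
1

Using Lucas' theorem:
Write n=25 and k=23 in base 13:
n in base 13: [1, 12]
k in base 13: [1, 10]
C(25,23) mod 13 = ∏ C(n_i, k_i) mod 13
Digit binomials (mod 13): C(1,1) = 1; C(12,10) = 66 ≡ 1
Product: 1 × 1 = 1 ≡ 1 (mod 13)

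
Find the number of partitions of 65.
2012558

p(n) counts ways to write n as a sum of positive integers (order ignored).
Euler's pentagonal recurrence: p(k) = p(k-1) + p(k-2) - p(k-5) - p(k-7) + p(k-12) + p(k-15) - ... (offsets j(3j∓1)/2, signs ++--, p(0)=1, p(<0)=0).
DP table for k = 0..64: p(0)=1, p(1)=1, p(2)=2, p(3)=3, p(4)=5, p(5)=7, p(6)=11, p(7)=15, p(8)=22, p(9)=30, p(10)=42, p(11)=56, p(12)=77, p(13)=101, p(14)=135, p(15)=176, p(16)=231, p(17)=297, p(18)=385, p(19)=490, p(20)=627, p(21)=792, p(22)=1002, p(23)=1255, p(24)=1575, p(25)=1958, p(26)=2436, p(27)=3010, p(28)=3718, p(29)=4565, p(30)=5604, p(31)=6842, p(32)=8349, p(33)=10143, p(34)=12310, p(35)=14883, p(36)=17977, p(37)=21637, p(38)=26015, p(39)=31185, p(40)=37338, p(41)=44583, p(42)=53174, p(43)=63261, p(44)=75175, p(45)=89134, p(46)=105558, p(47)=124754, p(48)=147273, p(49)=173525, p(50)=204226, p(51)=239943, p(52)=281589, p(53)=329931, p(54)=386155, p(55)=451276, p(56)=526823, p(57)=614154, p(58)=715220, p(59)=831820, p(60)=966467, p(61)=1121505, p(62)=1300156, p(63)=1505499, p(64)=1741630.
Final step: p(65) = p(64) + p(63) - p(60) - p(58) + p(53) + p(50) - p(43) - p(39) + p(30) + p(25) - p(14) - p(8)
= 1741630 + 1505499 - 966467 - 715220 + 329931 + 204226 - 63261 - 31185 + 5604 + 1958 - 135 - 22
= 2012558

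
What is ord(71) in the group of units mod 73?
18

73 is prime, so ord(71) divides φ(73) = 72.
Divisors of 72: 1, 2, 3, 4, 6, 8, 9, 12, 18, 24, 36, 72.
Repeated squaring: 71^1 ≡ 71, 71^2 ≡ 4, 71^4 ≡ 16, 71^8 ≡ 37, 71^16 ≡ 55, 71^32 ≡ 32, 71^64 ≡ 2 (mod 73).
Test 71^d mod 73 for each divisor d in increasing order:
71^1 ≡ 71
71^2 ≡ 4
71^3 = 71^2·71^1 ≡ 65
71^4 ≡ 16
71^6 = 71^4·71^2 ≡ 64
71^8 ≡ 37
71^9 = 71^8·71^1 ≡ 72
71^12 = 71^8·71^4 ≡ 8
71^18 = 71^16·71^2 ≡ 1  ← first divisor giving 1
The order is 18.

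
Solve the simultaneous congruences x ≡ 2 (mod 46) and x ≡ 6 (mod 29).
876

Using Chinese Remainder Theorem:
M = 46 × 29 = 1334
M1 = 29, M2 = 46
y1 = 29^(-1) mod 46 = 27
y2 = 46^(-1) mod 29 = 12
x = (2×29×27 + 6×46×12) mod 1334 = 876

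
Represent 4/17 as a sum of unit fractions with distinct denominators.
1/5 + 1/29 + 1/1233 + 1/3039345

Greedy algorithm:
4/17: ceiling(17/4) = 5, use 1/5
3/85: ceiling(85/3) = 29, use 1/29
2/2465: ceiling(2465/2) = 1233, use 1/1233
1/3039345: ceiling(3039345/1) = 3039345, use 1/3039345
Result: 4/17 = 1/5 + 1/29 + 1/1233 + 1/3039345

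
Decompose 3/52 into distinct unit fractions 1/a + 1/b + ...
1/18 + 1/468

Greedy algorithm:
3/52: ceiling(52/3) = 18, use 1/18
1/468: ceiling(468/1) = 468, use 1/468
Result: 3/52 = 1/18 + 1/468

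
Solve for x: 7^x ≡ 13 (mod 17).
12

Baby-step giant-step with step n = ⌈√17⌉ = 5.
Baby steps 7^j mod 17 (j:value) for j=0..4: 0:1, 1:7, 2:15, 3:3, 4:4.
Giant-step multiplier: 7^(-5) ≡ 7^(16-5) = 7^11 ≡ 14 (mod 17).
Giant steps γ_i = 13·14^i mod 17: γ_0=13, γ_1=12, γ_2=15 (in table at j=2).
x = i·n + j = 2·5 + 2 = 12.
Check: 7^12 ≡ 13 (mod 17).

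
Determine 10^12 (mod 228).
64

Repeated squaring. Binary of 12 = 1100.
10^1 ≡ 10 (mod 228); 10^2 ≡ 100 (mod 228); 10^4 ≡ 196 (mod 228); 10^8 ≡ 112 (mod 228)
10^12 = 10^4 × 10^8 ≡ 64 (mod 228)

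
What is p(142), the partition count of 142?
18440293320

p(n) counts ways to write n as a sum of positive integers (order ignored).
Euler's pentagonal recurrence: p(k) = p(k-1) + p(k-2) - p(k-5) - p(k-7) + p(k-12) + p(k-15) - ... (offsets j(3j∓1)/2, signs ++--, p(0)=1, p(<0)=0).
DP table for k = 0..141: p(0)=1, p(1)=1, p(2)=2, p(3)=3, p(4)=5, p(5)=7, p(6)=11, p(7)=15, p(8)=22, p(9)=30, p(10)=42, p(11)=56, p(12)=77, p(13)=101, p(14)=135, p(15)=176, p(16)=231, p(17)=297, p(18)=385, p(19)=490, p(20)=627, p(21)=792, p(22)=1002, p(23)=1255, p(24)=1575, p(25)=1958, p(26)=2436, p(27)=3010, p(28)=3718, p(29)=4565, p(30)=5604, p(31)=6842, p(32)=8349, p(33)=10143, p(34)=12310, p(35)=14883, p(36)=17977, p(37)=21637, p(38)=26015, p(39)=31185, p(40)=37338, p(41)=44583, p(42)=53174, p(43)=63261, p(44)=75175, p(45)=89134, p(46)=105558, p(47)=124754, p(48)=147273, p(49)=173525, p(50)=204226, p(51)=239943, p(52)=281589, p(53)=329931, p(54)=386155, p(55)=451276, p(56)=526823, p(57)=614154, p(58)=715220, p(59)=831820, p(60)=966467, p(61)=1121505, p(62)=1300156, p(63)=1505499, p(64)=1741630, p(65)=2012558, p(66)=2323520, p(67)=2679689, p(68)=3087735, p(69)=3554345, p(70)=4087968, p(71)=4697205, p(72)=5392783, p(73)=6185689, p(74)=7089500, p(75)=8118264, p(76)=9289091, p(77)=10619863, p(78)=12132164, p(79)=13848650, p(80)=15796476, p(81)=18004327, p(82)=20506255, p(83)=23338469, p(84)=26543660, p(85)=30167357, p(86)=34262962, p(87)=38887673, p(88)=44108109, p(89)=49995925, p(90)=56634173, p(91)=64112359, p(92)=72533807, p(93)=82010177, p(94)=92669720, p(95)=104651419, p(96)=118114304, p(97)=133230930, p(98)=150198136, p(99)=169229875, p(100)=190569292, p(101)=214481126, p(102)=241265379, p(103)=271248950, p(104)=304801365, p(105)=342325709, p(106)=384276336, p(107)=431149389, p(108)=483502844, p(109)=541946240, p(110)=607163746, p(111)=679903203, p(112)=761002156, p(113)=851376628, p(114)=952050665, p(115)=1064144451, p(116)=1188908248, p(117)=1327710076, p(118)=1482074143, p(119)=1653668665, p(120)=1844349560, p(121)=2056148051, p(122)=2291320912, p(123)=2552338241, p(124)=2841940500, p(125)=3163127352, p(126)=3519222692, p(127)=3913864295, p(128)=4351078600, p(129)=4835271870, p(130)=5371315400, p(131)=5964539504, p(132)=6620830889, p(133)=7346629512, p(134)=8149040695, p(135)=9035836076, p(136)=10015581680, p(137)=11097645016, p(138)=12292341831, p(139)=13610949895, p(140)=15065878135, p(141)=16670689208.
Final step: p(142) = p(141) + p(140) - p(137) - p(135) + p(130) + p(127) - p(120) - p(116) + p(107) + p(102) - p(91) - p(85) + p(72) + p(65) - p(50) - p(42) + p(25) + p(16)
= 16670689208 + 15065878135 - 11097645016 - 9035836076 + 5371315400 + 3913864295 - 1844349560 - 1188908248 + 431149389 + 241265379 - 64112359 - 30167357 + 5392783 + 2012558 - 204226 - 53174 + 1958 + 231
= 18440293320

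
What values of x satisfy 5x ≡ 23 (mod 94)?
x ≡ 61 (mod 94)

gcd(5, 94) = 1, which divides 23, so solutions exist.
Find 5^(-1) mod 94 by the extended Euclidean algorithm:
94 = 18 × 5 + 4  ⟹  4 = (1)·94 + (-18)·5
5 = 1 × 4 + 1  ⟹  1 = (-1)·94 + (19)·5
So (19)·5 ≡ 1 (mod 94), i.e. 5^(-1) ≡ 19 (mod 94).
x ≡ 19 × 23 = 437 ≡ 61 (mod 94).
Check: 5 × 61 = 305 ≡ 23 (mod 94).
Unique solution: x ≡ 61 (mod 94)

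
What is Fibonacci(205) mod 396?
269

Matrix identity: Q^n = [[F_(n+1), F_n], [F_n, F_(n-1)]] with Q = [[1,1],[1,0]].
n = 205 = 11001101₂. Square-and-multiply, entries mod 396:
Q^1 = [[1,1],[1,0]]
Q^3 = (Q^1)²·Q = [[3,2],[2,1]]
Q^6 = (Q^3)² = [[13,8],[8,5]]
Q^12 = (Q^6)² = [[233,144],[144,89]]
Q^25 = (Q^12)²·Q = [[217,181],[181,36]]
Q^51 = (Q^25)²·Q = [[111,254],[254,253]]
Q^102 = (Q^51)² = [[13,188],[188,221]]
Q^205 = (Q^102)²·Q = [[305,269],[269,36]]
F_205 mod 396 = Q^205[0][1] = 269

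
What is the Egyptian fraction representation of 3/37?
1/13 + 1/241 + 1/115921

Greedy algorithm:
3/37: ceiling(37/3) = 13, use 1/13
2/481: ceiling(481/2) = 241, use 1/241
1/115921: ceiling(115921/1) = 115921, use 1/115921
Result: 3/37 = 1/13 + 1/241 + 1/115921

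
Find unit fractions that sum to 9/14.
1/2 + 1/7

Greedy algorithm:
9/14: ceiling(14/9) = 2, use 1/2
1/7: ceiling(7/1) = 7, use 1/7
Result: 9/14 = 1/2 + 1/7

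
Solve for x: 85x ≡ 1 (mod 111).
64

gcd(85, 111) = 1, so the inverse exists.
Extended Euclidean algorithm on (111, 85):
111 = 1 × 85 + 26  ⟹  26 = (1)·111 + (-1)·85
85 = 3 × 26 + 7  ⟹  7 = (-3)·111 + (4)·85
26 = 3 × 7 + 5  ⟹  5 = (10)·111 + (-13)·85
7 = 1 × 5 + 2  ⟹  2 = (-13)·111 + (17)·85
5 = 2 × 2 + 1  ⟹  1 = (36)·111 + (-47)·85
So (-47)·85 ≡ 1 (mod 111), i.e. 85^(-1) ≡ -47 ≡ 64 (mod 111).
Check: 85 × 64 = 5440 ≡ 1 (mod 111)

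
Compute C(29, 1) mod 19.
10

Using Lucas' theorem:
Write n=29 and k=1 in base 19:
n in base 19: [1, 10]
k in base 19: [0, 1]
C(29,1) mod 19 = ∏ C(n_i, k_i) mod 19
Digit binomials (mod 19): C(1,0) = 1; C(10,1) = 10
Product: 1 × 10 = 10 ≡ 10 (mod 19)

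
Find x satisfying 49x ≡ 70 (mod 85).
x ≡ 50 (mod 85)

gcd(49, 85) = 1, which divides 70, so solutions exist.
Find 49^(-1) mod 85 by the extended Euclidean algorithm:
85 = 1 × 49 + 36  ⟹  36 = (1)·85 + (-1)·49
49 = 1 × 36 + 13  ⟹  13 = (-1)·85 + (2)·49
36 = 2 × 13 + 10  ⟹  10 = (3)·85 + (-5)·49
13 = 1 × 10 + 3  ⟹  3 = (-4)·85 + (7)·49
10 = 3 × 3 + 1  ⟹  1 = (15)·85 + (-26)·49
So (-26)·49 ≡ 1 (mod 85), i.e. 49^(-1) ≡ -26 ≡ 59 (mod 85).
x ≡ 59 × 70 = 4130 ≡ 50 (mod 85).
Check: 49 × 50 = 2450 ≡ 70 (mod 85).
Unique solution: x ≡ 50 (mod 85)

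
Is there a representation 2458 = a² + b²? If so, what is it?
33² + 37² (a=33, b=37)

Factorization: 2458 = 2 × 1229
By Fermat: n is sum of two squares iff every prime p ≡ 3 (mod 4) appears to even power.
All primes ≡ 3 (mod 4) appear to even power.
Search a = 0, 1, 2, … for 2458 - a² a perfect square: first hit at a = 33: 2458 - 1089 = 1369 = 37².
2458 = 33² + 37² = 1089 + 1369 ✓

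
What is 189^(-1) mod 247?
132

gcd(189, 247) = 1, so the inverse exists.
Extended Euclidean algorithm on (247, 189):
247 = 1 × 189 + 58  ⟹  58 = (1)·247 + (-1)·189
189 = 3 × 58 + 15  ⟹  15 = (-3)·247 + (4)·189
58 = 3 × 15 + 13  ⟹  13 = (10)·247 + (-13)·189
15 = 1 × 13 + 2  ⟹  2 = (-13)·247 + (17)·189
13 = 6 × 2 + 1  ⟹  1 = (88)·247 + (-115)·189
So (-115)·189 ≡ 1 (mod 247), i.e. 189^(-1) ≡ -115 ≡ 132 (mod 247).
Check: 189 × 132 = 24948 ≡ 1 (mod 247)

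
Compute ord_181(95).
60

181 is prime, so ord(95) divides φ(181) = 180.
Divisors of 180: 1, 2, 3, 4, 5, 6, 9, 10, 12, 15, 18, 20, 30, 36, 45, 60, 90, 180.
Repeated squaring: 95^1 ≡ 95, 95^2 ≡ 156, 95^4 ≡ 82, 95^8 ≡ 27, 95^16 ≡ 5, 95^32 ≡ 25, 95^64 ≡ 82, 95^128 ≡ 27 (mod 181).
Test 95^d mod 181 for each divisor d in increasing order:
95^1 ≡ 95
95^2 ≡ 156
95^3 = 95^2·95^1 ≡ 159
95^4 ≡ 82
95^5 = 95^4·95^1 ≡ 7
95^6 = 95^4·95^2 ≡ 122
95^9 = 95^8·95^1 ≡ 31
95^10 = 95^8·95^2 ≡ 49
95^12 = 95^8·95^4 ≡ 42
95^15 = 95^8·95^4·95^2·95^1 ≡ 162
95^18 = 95^16·95^2 ≡ 56
95^20 = 95^16·95^4 ≡ 48
95^30 = 95^16·95^8·95^4·95^2 ≡ 180
95^36 = 95^32·95^4 ≡ 59
95^45 = 95^32·95^8·95^4·95^1 ≡ 19
95^60 = 95^32·95^16·95^8·95^4 ≡ 1  ← first divisor giving 1
The order is 60.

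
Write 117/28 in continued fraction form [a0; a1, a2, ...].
[4; 5, 1, 1, 2]

Euclidean algorithm steps:
117 = 4 × 28 + 5
28 = 5 × 5 + 3
5 = 1 × 3 + 2
3 = 1 × 2 + 1
2 = 2 × 1 + 0
Continued fraction: [4; 5, 1, 1, 2]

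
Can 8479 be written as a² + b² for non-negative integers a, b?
Not possible

Factorization: 8479 = 61 × 139
By Fermat: n is sum of two squares iff every prime p ≡ 3 (mod 4) appears to even power.
Prime(s) ≡ 3 (mod 4) with odd exponent: [(139, 1)]
Therefore 8479 cannot be expressed as a² + b².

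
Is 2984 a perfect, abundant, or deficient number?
deficient

Proper divisors of 2984: sum = 1 + 2 + 4 + 8 + 373 + 746 + 1492 = 2626
Since 2626 < 2984, 2984 is deficient.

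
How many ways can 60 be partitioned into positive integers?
966467

p(n) counts ways to write n as a sum of positive integers (order ignored).
Euler's pentagonal recurrence: p(k) = p(k-1) + p(k-2) - p(k-5) - p(k-7) + p(k-12) + p(k-15) - ... (offsets j(3j∓1)/2, signs ++--, p(0)=1, p(<0)=0).
DP table for k = 0..59: p(0)=1, p(1)=1, p(2)=2, p(3)=3, p(4)=5, p(5)=7, p(6)=11, p(7)=15, p(8)=22, p(9)=30, p(10)=42, p(11)=56, p(12)=77, p(13)=101, p(14)=135, p(15)=176, p(16)=231, p(17)=297, p(18)=385, p(19)=490, p(20)=627, p(21)=792, p(22)=1002, p(23)=1255, p(24)=1575, p(25)=1958, p(26)=2436, p(27)=3010, p(28)=3718, p(29)=4565, p(30)=5604, p(31)=6842, p(32)=8349, p(33)=10143, p(34)=12310, p(35)=14883, p(36)=17977, p(37)=21637, p(38)=26015, p(39)=31185, p(40)=37338, p(41)=44583, p(42)=53174, p(43)=63261, p(44)=75175, p(45)=89134, p(46)=105558, p(47)=124754, p(48)=147273, p(49)=173525, p(50)=204226, p(51)=239943, p(52)=281589, p(53)=329931, p(54)=386155, p(55)=451276, p(56)=526823, p(57)=614154, p(58)=715220, p(59)=831820.
Final step: p(60) = p(59) + p(58) - p(55) - p(53) + p(48) + p(45) - p(38) - p(34) + p(25) + p(20) - p(9) - p(3)
= 831820 + 715220 - 451276 - 329931 + 147273 + 89134 - 26015 - 12310 + 1958 + 627 - 30 - 3
= 966467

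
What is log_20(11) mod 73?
71

Baby-step giant-step with step n = ⌈√73⌉ = 9.
Baby steps 20^j mod 73 (j:value) for j=0..8: 0:1, 1:20, 2:35, 3:43, 4:57, 5:45, 6:24, 7:42, 8:37.
Giant-step multiplier: 20^(-9) ≡ 20^(72-9) = 20^63 ≡ 22 (mod 73).
Giant steps γ_i = 11·22^i mod 73: γ_0=11, γ_1=23, γ_2=68, γ_3=36, γ_4=62, γ_5=50, γ_6=5, γ_7=37 (in table at j=8).
x = i·n + j = 7·9 + 8 = 71.
Check: 20^71 ≡ 11 (mod 73).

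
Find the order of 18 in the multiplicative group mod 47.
23

47 is prime, so ord(18) divides φ(47) = 46.
Divisors of 46: 1, 2, 23, 46.
Repeated squaring: 18^1 ≡ 18, 18^2 ≡ 42, 18^4 ≡ 25, 18^8 ≡ 14, 18^16 ≡ 8, 18^32 ≡ 17 (mod 47).
Test 18^d mod 47 for each divisor d in increasing order:
18^1 ≡ 18
18^2 ≡ 42
18^23 = 18^16·18^4·18^2·18^1 ≡ 1  ← first divisor giving 1
The order is 23.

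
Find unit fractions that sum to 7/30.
1/5 + 1/30

Greedy algorithm:
7/30: ceiling(30/7) = 5, use 1/5
1/30: ceiling(30/1) = 30, use 1/30
Result: 7/30 = 1/5 + 1/30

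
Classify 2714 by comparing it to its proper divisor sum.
deficient

Proper divisors of 2714: sum = 1 + 2 + 23 + 46 + 59 + 118 + 1357 = 1606
Since 1606 < 2714, 2714 is deficient.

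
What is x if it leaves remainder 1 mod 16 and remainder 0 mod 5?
65

Using Chinese Remainder Theorem:
M = 16 × 5 = 80
M1 = 5, M2 = 16
y1 = 5^(-1) mod 16 = 13
y2 = 16^(-1) mod 5 = 1
x = (1×5×13 + 0×16×1) mod 80 = 65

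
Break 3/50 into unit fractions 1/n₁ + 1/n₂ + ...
1/17 + 1/850

Greedy algorithm:
3/50: ceiling(50/3) = 17, use 1/17
1/850: ceiling(850/1) = 850, use 1/850
Result: 3/50 = 1/17 + 1/850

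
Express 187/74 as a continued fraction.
[2; 1, 1, 8, 1, 3]

Euclidean algorithm steps:
187 = 2 × 74 + 39
74 = 1 × 39 + 35
39 = 1 × 35 + 4
35 = 8 × 4 + 3
4 = 1 × 3 + 1
3 = 3 × 1 + 0
Continued fraction: [2; 1, 1, 8, 1, 3]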